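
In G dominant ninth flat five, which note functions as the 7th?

F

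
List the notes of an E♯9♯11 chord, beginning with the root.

E♯9♯11: dominant ninth sharp eleven on E#.
Root: E#
Major 3rd (3rd): G##
Perfect 5th (5th): B#
Minor 7th (7th): D#
Major 9th (9th): F##
Augmented 11th (11th): A##

E#, G##, B#, D#, F##, A##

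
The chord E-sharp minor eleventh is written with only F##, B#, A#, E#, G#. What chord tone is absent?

The full E-sharp minor eleventh chord is E#, G#, B#, D#, F##, A#.
Comparing with the voicing, the minor 7th (7th) — D# — is absent.

D#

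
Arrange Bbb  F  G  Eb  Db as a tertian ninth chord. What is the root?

Eb

Stacking in thirds gives Eb – G – Bbb – Db – F, so Eb is the root — Eb dominant ninth flat five.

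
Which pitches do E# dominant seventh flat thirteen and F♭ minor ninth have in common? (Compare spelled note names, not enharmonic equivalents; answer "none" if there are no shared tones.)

E# dominant seventh flat thirteen: E-sharp G-double-sharp B-sharp D-sharp C-sharp
F♭ minor ninth: F-flat A-double-flat C-flat E-double-flat G-flat
Common to both → none.

none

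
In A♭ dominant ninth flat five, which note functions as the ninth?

Root of A♭ dominant ninth flat five = Ab. The 9th is a major 9th: Ab up a major 9th → Bb.

Bb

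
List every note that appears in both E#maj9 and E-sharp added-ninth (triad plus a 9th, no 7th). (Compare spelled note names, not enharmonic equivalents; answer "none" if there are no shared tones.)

E# G## B# F##

E#maj9 = E#, G##, B#, D##, F##.
E-sharp added-ninth = E#, G##, B#, F##.
Shared: E#, G##, B#, F##.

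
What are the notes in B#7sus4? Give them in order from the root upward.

B#7sus4 is a dominant seventh suspended fourth built on B♯.
B♯ — root
E♯ — perfect 4th
F𝄪 — perfect 5th
A♯ — minor 7th

B♯, E♯, F𝄪, A♯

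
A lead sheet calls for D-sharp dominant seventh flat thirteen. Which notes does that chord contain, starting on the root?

D# F## A# C# B

D-sharp dominant seventh flat thirteen is a dominant seventh flat thirteen built on D#.
root → D#
3rd (major 3rd) → F##
5th (perfect 5th) → A#
7th (minor 7th) → C#
13th (minor 13th) → B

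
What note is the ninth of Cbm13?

Db

Cbm13 is built on Cb; its 9th is a major 9th above the root.
A second above C uses the letter D, and the major 9th above Cb is Db.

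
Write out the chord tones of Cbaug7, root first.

Cb  Eb  G  Bbb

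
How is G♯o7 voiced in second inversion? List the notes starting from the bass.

D, F, G♯, B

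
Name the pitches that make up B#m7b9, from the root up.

B#m7b9: minor seventh flat nine on B#.
- root: B#
- minor 3rd: D#
- perfect 5th: F##
- minor 7th: A#
- minor 9th: C#

B#  D#  F##  A#  C#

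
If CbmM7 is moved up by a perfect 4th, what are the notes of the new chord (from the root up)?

Fb – Abb – Cb – Eb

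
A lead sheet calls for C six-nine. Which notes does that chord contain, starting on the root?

C – E – G – A – D

C six-nine: six-nine on C.
C — root
E — major 3rd
G — perfect 5th
A — major 6th
D — major 9th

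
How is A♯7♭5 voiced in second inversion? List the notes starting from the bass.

E – G# – A# – C##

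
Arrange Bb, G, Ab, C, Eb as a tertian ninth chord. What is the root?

Ab

Stacking in thirds gives Ab – C – Eb – G – Bb, so Ab is the root — Ab major ninth.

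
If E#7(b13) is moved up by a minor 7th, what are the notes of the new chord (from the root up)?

E# up a minor 7th → D#. New chord: D# dominant seventh flat thirteen.
D# — root
F## — major 3rd
A# — perfect 5th
C# — minor 7th
B — minor 13th

D#, F##, A#, C#, B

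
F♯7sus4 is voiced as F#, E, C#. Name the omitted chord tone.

B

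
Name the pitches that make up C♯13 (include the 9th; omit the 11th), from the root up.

C# – E# – G# – B – D# – A#

C♯13 is a dominant thirteenth built on C#.
C# — root
E# — major 3rd
G# — perfect 5th
B — minor 7th
D# — major 9th
A# — major 13th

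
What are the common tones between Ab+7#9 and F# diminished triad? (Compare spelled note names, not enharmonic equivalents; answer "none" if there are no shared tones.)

Ab+7#9: Ab C E Gb B
F# diminished triad: F# A C
Common to both → C.

C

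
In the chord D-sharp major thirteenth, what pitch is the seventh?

D-sharp major thirteenth is built on D#; its 7th is a major 7th above the root.
A seventh above D uses the letter C, and the major 7th above D# is C##.

C##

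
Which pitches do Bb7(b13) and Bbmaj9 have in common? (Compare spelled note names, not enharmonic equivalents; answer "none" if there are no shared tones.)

Bb  D  F

Bb7(b13) = Bb, D, F, Ab, Gb.
Bbmaj9 = Bb, D, F, A, C.
Shared: Bb, D, F.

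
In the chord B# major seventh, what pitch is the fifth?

F-double-sharp

B# major seventh is built on B-sharp; its 5th is a perfect 5th above the root.
A fifth above B uses the letter F, and the perfect 5th above B-sharp is F-double-sharp.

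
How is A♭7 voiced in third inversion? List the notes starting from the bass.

A♭7 = Ab–C–Eb–Gb; third inversion → seventh (Gb) lowest.

Gb – Ab – C – Eb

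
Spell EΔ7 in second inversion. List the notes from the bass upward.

B, D♯, E, G♯

EΔ7 = E–G♯–B–D♯; second inversion → fifth (B) lowest.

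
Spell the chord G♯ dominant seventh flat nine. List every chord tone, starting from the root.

G♯ dominant seventh flat nine: dominant seventh flat nine on G#.
root → G#
3rd (major 3rd) → B#
5th (perfect 5th) → D#
7th (minor 7th) → F#
9th (minor 9th) → A

G#, B#, D#, F#, A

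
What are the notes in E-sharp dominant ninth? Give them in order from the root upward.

E# G## B# D# F##

E-sharp dominant ninth is a dominant ninth built on E#.
root → E#
3rd (major 3rd) → G##
5th (perfect 5th) → B#
7th (minor 7th) → D#
9th (major 9th) → F##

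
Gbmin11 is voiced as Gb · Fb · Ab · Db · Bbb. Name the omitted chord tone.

Gbmin11 = Gb, Bbb, Db, Fb, Ab, Cb. The voicing lacks the 11th (perfect 11th), Cb.

Cb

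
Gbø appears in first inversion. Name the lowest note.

B𝄫

Gbø = G♭–B𝄫–D𝄫–F♭. First inversion → third in the bass = B𝄫.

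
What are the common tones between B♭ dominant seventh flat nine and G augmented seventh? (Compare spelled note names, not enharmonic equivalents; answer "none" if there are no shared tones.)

B♭ dominant seventh flat nine: B-flat D F A-flat C-flat
G augmented seventh: G B D-sharp F
Common to both → F.

F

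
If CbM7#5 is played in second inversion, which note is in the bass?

G

CbM7#5 = Cb–Eb–G–Bb. Second inversion → fifth in the bass = G.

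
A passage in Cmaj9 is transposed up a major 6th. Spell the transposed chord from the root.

A major 6th up from C is A, so the new chord is A major ninth.
A — root
C# — major 3rd
E — perfect 5th
G# — major 7th
B — major 9th

A C# E G# B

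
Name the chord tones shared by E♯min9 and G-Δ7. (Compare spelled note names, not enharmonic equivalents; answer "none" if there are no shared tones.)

E♯min9: E# G# B# D# F##
G-Δ7: G Bb D F#
Common to both → none.

none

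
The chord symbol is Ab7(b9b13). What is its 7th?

Gb

Ab7(b9b13) is built on Ab; its 7th is a minor 7th above the root.
A seventh above A uses the letter G, and the minor 7th above Ab is Gb.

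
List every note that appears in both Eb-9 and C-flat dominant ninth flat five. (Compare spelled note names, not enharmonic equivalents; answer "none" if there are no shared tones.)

E♭ D♭

Eb-9 = E♭, G♭, B♭, D♭, F.
C-flat dominant ninth flat five = C♭, E♭, G𝄫, B𝄫, D♭.
Shared: E♭, D♭.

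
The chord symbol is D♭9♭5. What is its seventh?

Root of D♭9♭5 = Db. The 7th is a minor 7th: Db up a minor 7th → Cb.

Cb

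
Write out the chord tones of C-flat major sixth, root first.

C-flat, E-flat, G-flat, A-flat

C-flat major sixth: major sixth on C-flat.
Root: C-flat
Major 3rd (3rd): E-flat
Perfect 5th (5th): G-flat
Major 6th (6th): A-flat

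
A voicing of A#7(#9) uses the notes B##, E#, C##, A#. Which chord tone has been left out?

G#

A#7(#9) = A#, C##, E#, G#, B##. The voicing lacks the 7th (minor 7th), G#.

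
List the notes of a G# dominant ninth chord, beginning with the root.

Root G#, quality dominant ninth:
root → G#
3rd (major 3rd) → B#
5th (perfect 5th) → D#
7th (minor 7th) → F#
9th (major 9th) → A#

G#  B#  D#  F#  A#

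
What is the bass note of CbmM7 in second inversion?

Gb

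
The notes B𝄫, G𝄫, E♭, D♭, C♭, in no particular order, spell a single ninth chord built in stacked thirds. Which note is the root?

C♭

Arranged so that each adjacent pair is a third by letter name: C♭ – E♭ – G𝄫 – B𝄫 – D♭.
The bottom of that stack, C♭, is the root (this is C♭ dominant ninth flat five).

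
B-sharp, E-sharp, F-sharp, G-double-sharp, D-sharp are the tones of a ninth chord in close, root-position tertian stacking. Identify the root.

Stacking in thirds gives E-sharp – G-double-sharp – B-sharp – D-sharp – F-sharp, so E-sharp is the root — E-sharp dominant seventh flat nine.

E-sharp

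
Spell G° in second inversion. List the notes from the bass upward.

Db  G  Bb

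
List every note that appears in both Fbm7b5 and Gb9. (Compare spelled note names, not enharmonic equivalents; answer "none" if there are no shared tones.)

Fb

Fbm7b5 = Fb, Abb, Cbb, Ebb.
Gb9 = Gb, Bb, Db, Fb, Ab.
Shared: Fb.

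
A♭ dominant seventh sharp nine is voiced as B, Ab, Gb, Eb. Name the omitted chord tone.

C

The full A♭ dominant seventh sharp nine chord is Ab, C, Eb, Gb, B.
Comparing with the voicing, the major 3rd (3rd) — C — is absent.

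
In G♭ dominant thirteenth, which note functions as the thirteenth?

E-flat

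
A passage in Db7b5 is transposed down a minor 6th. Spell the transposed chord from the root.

F  A  Cb  Eb

Db down a minor 6th → F. New chord: F dominant seventh flat five.
- root: F
- major 3rd: A
- diminished 5th: Cb
- minor 7th: Eb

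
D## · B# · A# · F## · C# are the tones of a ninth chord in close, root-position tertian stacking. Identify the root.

B#

Stacking in thirds gives B# – D## – F## – A# – C#, so B# is the root — B# dominant seventh flat nine.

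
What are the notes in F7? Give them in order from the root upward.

F  A  C  Eb

Root F, quality dominant seventh:
Root: F
Major 3rd (3rd): A
Perfect 5th (5th): C
Minor 7th (7th): Eb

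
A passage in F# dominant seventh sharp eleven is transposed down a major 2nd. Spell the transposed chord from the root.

E, G#, B, D, A#

Transposed root: F# → E (major 2nd down). So we spell E dominant seventh sharp eleven:
root → E
3rd (major 3rd) → G#
5th (perfect 5th) → B
7th (minor 7th) → D
11th (augmented 11th) → A#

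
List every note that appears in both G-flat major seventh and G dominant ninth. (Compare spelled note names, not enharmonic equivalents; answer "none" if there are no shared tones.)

F

G-flat major seventh: G-flat B-flat D-flat F
G dominant ninth: G B D F A
Common to both → F.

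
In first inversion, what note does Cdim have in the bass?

Cdim in root position is C–Eb–Gb.
First inversion places the third in the bass, which is Eb.

Eb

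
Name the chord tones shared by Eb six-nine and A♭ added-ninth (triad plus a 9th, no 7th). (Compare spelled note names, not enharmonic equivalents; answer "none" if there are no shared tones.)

E-flat, B-flat, C

Eb six-nine = E-flat, G, B-flat, C, F.
A♭ added-ninth = A-flat, C, E-flat, B-flat.
Shared: E-flat, B-flat, C.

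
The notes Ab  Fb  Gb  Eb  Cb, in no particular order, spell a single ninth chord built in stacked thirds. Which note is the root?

Stacking in thirds gives Fb – Ab – Cb – Eb – Gb, so Fb is the root — Fb major ninth.

Fb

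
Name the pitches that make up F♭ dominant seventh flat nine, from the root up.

Fb – Ab – Cb – Ebb – Gbb

F♭ dominant seventh flat nine is a dominant seventh flat nine built on Fb.
Fb — root
Ab — major 3rd
Cb — perfect 5th
Ebb — minor 7th
Gbb — minor 9th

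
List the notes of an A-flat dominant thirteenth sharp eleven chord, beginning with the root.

A-flat C E-flat G-flat B-flat D F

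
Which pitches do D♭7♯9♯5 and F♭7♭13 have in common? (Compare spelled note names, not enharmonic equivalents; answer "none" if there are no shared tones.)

D♭7♯9♯5 = D♭, F, A, C♭, E.
F♭7♭13 = F♭, A♭, C♭, E𝄫, D𝄫.
Shared: C♭.

C♭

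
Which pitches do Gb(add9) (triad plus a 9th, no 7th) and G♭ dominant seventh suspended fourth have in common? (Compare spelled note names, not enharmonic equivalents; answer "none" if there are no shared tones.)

Gb, Db

Gb(add9): Gb Bb Db Ab
G♭ dominant seventh suspended fourth: Gb Cb Db Fb
Common to both → Gb, Db.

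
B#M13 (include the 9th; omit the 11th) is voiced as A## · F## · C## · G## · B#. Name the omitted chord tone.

D##

The full B#M13 chord is B#, D##, F##, A##, C##, G##.
Comparing with the voicing, the major 3rd (3rd) — D## — is absent.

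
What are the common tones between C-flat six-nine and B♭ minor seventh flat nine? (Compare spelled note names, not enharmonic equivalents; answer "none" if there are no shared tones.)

C-flat six-nine: C-flat E-flat G-flat A-flat D-flat
B♭ minor seventh flat nine: B-flat D-flat F A-flat C-flat
Common to both → C-flat, A-flat, D-flat.

C-flat, A-flat, D-flat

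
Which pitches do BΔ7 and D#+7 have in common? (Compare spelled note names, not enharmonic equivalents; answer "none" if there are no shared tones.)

D#

BΔ7: B D# F# A#
D#+7: D# F## A## C#
Common to both → D#.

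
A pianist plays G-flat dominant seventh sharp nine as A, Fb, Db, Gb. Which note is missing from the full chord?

Bb

The full G-flat dominant seventh sharp nine chord is Gb, Bb, Db, Fb, A.
Comparing with the voicing, the major 3rd (3rd) — Bb — is absent.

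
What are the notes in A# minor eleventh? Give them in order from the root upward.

A-sharp – C-sharp – E-sharp – G-sharp – B-sharp – D-sharp

Root A-sharp, quality minor eleventh:
root → A-sharp
3rd (minor 3rd) → C-sharp
5th (perfect 5th) → E-sharp
7th (minor 7th) → G-sharp
9th (major 9th) → B-sharp
11th (perfect 11th) → D-sharp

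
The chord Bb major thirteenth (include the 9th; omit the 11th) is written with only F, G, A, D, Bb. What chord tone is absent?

C

Bb major thirteenth = Bb, D, F, A, C, G. The voicing lacks the 9th (major 9th), C.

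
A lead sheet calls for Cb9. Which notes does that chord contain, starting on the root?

Cb9 is a dominant ninth built on Cb.
Cb — root
Eb — major 3rd
Gb — perfect 5th
Bbb — minor 7th
Db — major 9th

Cb – Eb – Gb – Bbb – Db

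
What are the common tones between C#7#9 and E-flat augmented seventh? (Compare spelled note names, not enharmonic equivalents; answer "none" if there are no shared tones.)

B

C#7#9 = C♯, E♯, G♯, B, D𝄪.
E-flat augmented seventh = E♭, G, B, D♭.
Shared: B.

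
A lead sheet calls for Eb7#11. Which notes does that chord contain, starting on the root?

E♭  G  B♭  D♭  A

Eb7#11 is a dominant seventh sharp eleven built on E♭.
Root: E♭
Major 3rd (3rd): G
Perfect 5th (5th): B♭
Minor 7th (7th): D♭
Augmented 11th (11th): A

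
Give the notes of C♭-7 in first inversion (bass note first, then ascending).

In root position, C♭-7 is Cb–Ebb–Gb–Bbb.
First inversion puts the third (Ebb) in the bass.

Ebb, Gb, Bbb, Cb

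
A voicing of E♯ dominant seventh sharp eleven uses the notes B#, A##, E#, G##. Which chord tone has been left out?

The full E♯ dominant seventh sharp eleven chord is E#, G##, B#, D#, A##.
Comparing with the voicing, the minor 7th (7th) — D# — is absent.

D#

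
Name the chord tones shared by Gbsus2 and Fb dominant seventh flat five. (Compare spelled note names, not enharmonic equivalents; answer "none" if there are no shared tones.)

Ab

Gbsus2 = Gb, Ab, Db.
Fb dominant seventh flat five = Fb, Ab, Cbb, Ebb.
Shared: Ab.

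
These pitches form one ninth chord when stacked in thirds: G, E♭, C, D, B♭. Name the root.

C

Arranged so that each adjacent pair is a third by letter name: C – E♭ – G – B♭ – D.
The bottom of that stack, C, is the root (this is C minor ninth).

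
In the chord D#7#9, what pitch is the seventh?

D#7#9 is built on D#; its 7th is a minor 7th above the root.
A seventh above D uses the letter C, and the minor 7th above D# is C#.

C#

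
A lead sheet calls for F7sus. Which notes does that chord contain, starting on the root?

F, B♭, C, E♭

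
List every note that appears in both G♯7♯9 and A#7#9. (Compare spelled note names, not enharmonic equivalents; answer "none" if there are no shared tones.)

G#

G♯7♯9 = G#, B#, D#, F#, A##.
A#7#9 = A#, C##, E#, G#, B##.
Shared: G#.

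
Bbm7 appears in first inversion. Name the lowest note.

Db

Bbm7 = Bb–Db–F–Ab. First inversion → third in the bass = Db.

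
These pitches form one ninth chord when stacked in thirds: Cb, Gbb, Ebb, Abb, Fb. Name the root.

Fb

Stacking in thirds gives Fb – Abb – Cb – Ebb – Gbb, so Fb is the root — Fb minor seventh flat nine.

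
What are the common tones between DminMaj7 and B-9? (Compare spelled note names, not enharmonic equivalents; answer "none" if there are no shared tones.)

D A C#

DminMaj7 = D, F, A, C#.
B-9 = B, D, F#, A, C#.
Shared: D, A, C#.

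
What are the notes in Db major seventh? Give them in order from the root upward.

Db major seventh: major seventh on D-flat.
- root: D-flat
- major 3rd: F
- perfect 5th: A-flat
- major 7th: C

D-flat  F  A-flat  C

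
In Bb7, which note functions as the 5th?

F

Bb7 is built on Bb; its 5th is a perfect 5th above the root.
A fifth above B uses the letter F, and the perfect 5th above Bb is F.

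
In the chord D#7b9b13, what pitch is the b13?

B

Root of D#7b9b13 = D#. The 13th is a minor 13th: D# up a minor 13th → B.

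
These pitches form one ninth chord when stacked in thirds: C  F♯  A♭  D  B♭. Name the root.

Stacking in thirds gives B♭ – D – F♯ – A♭ – C, so B♭ is the root — B♭ dominant ninth sharp five.

B♭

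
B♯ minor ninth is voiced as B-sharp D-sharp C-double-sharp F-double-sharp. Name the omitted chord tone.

The full B♯ minor ninth chord is B-sharp, D-sharp, F-double-sharp, A-sharp, C-double-sharp.
Comparing with the voicing, the minor 7th (7th) — A-sharp — is absent.

A-sharp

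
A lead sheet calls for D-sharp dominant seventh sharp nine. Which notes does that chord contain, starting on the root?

D-sharp dominant seventh sharp nine is a dominant seventh sharp nine built on D-sharp.
- root: D-sharp
- major 3rd: F-double-sharp
- perfect 5th: A-sharp
- minor 7th: C-sharp
- augmented 9th: E-double-sharp

D-sharp F-double-sharp A-sharp C-sharp E-double-sharp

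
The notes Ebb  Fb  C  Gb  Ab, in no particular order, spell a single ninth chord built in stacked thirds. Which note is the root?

Fb

Arranged so that each adjacent pair is a third by letter name: Fb – Ab – C – Ebb – Gb.
The bottom of that stack, Fb, is the root (this is Fb dominant ninth sharp five).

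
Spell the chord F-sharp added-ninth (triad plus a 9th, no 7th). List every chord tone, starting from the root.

F-sharp added-ninth is an added-ninth built on F#.
- root: F#
- major 3rd: A#
- perfect 5th: C#
- major 9th: G#

F#  A#  C#  G#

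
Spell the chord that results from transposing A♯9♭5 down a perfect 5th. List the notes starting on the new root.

Transposed root: A# → D# (perfect 5th down). So we spell D# dominant ninth flat five:
Root: D#
Major 3rd (3rd): F##
Diminished 5th (5th): A
Minor 7th (7th): C#
Major 9th (9th): E#

D#, F##, A, C#, E#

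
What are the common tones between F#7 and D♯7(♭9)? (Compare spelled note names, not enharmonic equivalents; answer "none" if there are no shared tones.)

A# C# E

F#7: F# A# C# E
D♯7(♭9): D# F## A# C# E
Common to both → A#, C#, E.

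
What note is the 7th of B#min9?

A♯

Root of B#min9 = B♯. The 7th is a minor 7th: B♯ up a minor 7th → A♯.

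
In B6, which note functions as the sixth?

G♯

B6 is built on B; its 6th is a major 6th above the root.
A sixth above B uses the letter G, and the major 6th above B is G♯.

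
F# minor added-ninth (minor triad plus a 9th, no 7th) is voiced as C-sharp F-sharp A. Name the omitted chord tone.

G-sharp

The full F# minor added-ninth chord is F-sharp, A, C-sharp, G-sharp.
Comparing with the voicing, the major 9th (9th) — G-sharp — is absent.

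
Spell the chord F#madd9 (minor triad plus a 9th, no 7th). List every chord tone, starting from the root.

F♯ A C♯ G♯

F#madd9 is a minor added-ninth built on F♯.
root → F♯
3rd (minor 3rd) → A
5th (perfect 5th) → C♯
9th (major 9th) → G♯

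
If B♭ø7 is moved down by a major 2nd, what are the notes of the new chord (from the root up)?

Ab – Cb – Ebb – Gb

A major 2nd down from Bb is Ab, so the new chord is Ab half-diminished seventh.
Ab — root
Cb — minor 3rd
Ebb — diminished 5th
Gb — minor 7th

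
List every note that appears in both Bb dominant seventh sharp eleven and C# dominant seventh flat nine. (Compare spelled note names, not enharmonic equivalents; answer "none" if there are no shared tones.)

D

Bb dominant seventh sharp eleven = B-flat, D, F, A-flat, E.
C# dominant seventh flat nine = C-sharp, E-sharp, G-sharp, B, D.
Shared: D.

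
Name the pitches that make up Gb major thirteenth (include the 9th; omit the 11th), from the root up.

G-flat B-flat D-flat F A-flat E-flat

Gb major thirteenth: major thirteenth on G-flat.
- root: G-flat
- major 3rd: B-flat
- perfect 5th: D-flat
- major 7th: F
- major 9th: A-flat
- major 13th: E-flat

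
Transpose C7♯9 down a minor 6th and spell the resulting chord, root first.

E, G#, B, D, F##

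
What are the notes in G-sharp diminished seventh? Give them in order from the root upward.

G-sharp  B  D  F

Root G-sharp, quality diminished seventh:
root → G-sharp
3rd (minor 3rd) → B
5th (diminished 5th) → D
7th (diminished 7th) → F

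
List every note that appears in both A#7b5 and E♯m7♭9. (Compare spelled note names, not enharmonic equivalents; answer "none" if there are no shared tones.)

A#7b5 = A#, C##, E, G#.
E♯m7♭9 = E#, G#, B#, D#, F#.
Shared: G#.

G#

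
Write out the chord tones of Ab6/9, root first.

A♭, C, E♭, F, B♭

Ab6/9: six-nine on A♭.
root → A♭
3rd (major 3rd) → C
5th (perfect 5th) → E♭
6th (major 6th) → F
9th (major 9th) → B♭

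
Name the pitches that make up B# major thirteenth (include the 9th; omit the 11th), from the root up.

B#, D##, F##, A##, C##, G##

B# major thirteenth: major thirteenth on B#.
B# — root
D## — major 3rd
F## — perfect 5th
A## — major 7th
C## — major 9th
G## — major 13th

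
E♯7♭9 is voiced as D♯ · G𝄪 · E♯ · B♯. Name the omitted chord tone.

F♯

The full E♯7♭9 chord is E♯, G𝄪, B♯, D♯, F♯.
Comparing with the voicing, the minor 9th (9th) — F♯ — is absent.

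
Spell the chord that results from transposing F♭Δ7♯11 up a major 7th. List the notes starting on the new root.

Fb up a major 7th → Eb. New chord: Eb major seventh sharp eleven.
Root: Eb
Major 3rd (3rd): G
Perfect 5th (5th): Bb
Major 7th (7th): D
Augmented 11th (11th): A

Eb, G, Bb, D, A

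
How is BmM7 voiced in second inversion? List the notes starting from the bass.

F#, A#, B, D

In root position, BmM7 is B–D–F#–A#.
Second inversion puts the fifth (F#) in the bass.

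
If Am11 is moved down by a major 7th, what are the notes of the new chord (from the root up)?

Transposed root: A → Bb (major 7th down). So we spell Bb minor eleventh:
Root: Bb
Minor 3rd (3rd): Db
Perfect 5th (5th): F
Minor 7th (7th): Ab
Major 9th (9th): C
Perfect 11th (11th): Eb

Bb, Db, F, Ab, C, Eb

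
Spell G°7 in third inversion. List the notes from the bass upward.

Fb, G, Bb, Db

G°7 = G–Bb–Db–Fb; third inversion → seventh (Fb) lowest.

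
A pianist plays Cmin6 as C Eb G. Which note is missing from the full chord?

The full Cmin6 chord is C, Eb, G, A.
Comparing with the voicing, the major 6th (6th) — A — is absent.

A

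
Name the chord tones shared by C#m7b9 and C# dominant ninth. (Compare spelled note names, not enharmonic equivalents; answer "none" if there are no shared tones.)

C# – G# – B

C#m7b9 = C#, E, G#, B, D.
C# dominant ninth = C#, E#, G#, B, D#.
Shared: C#, G#, B.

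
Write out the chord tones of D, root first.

D, F♯, A

D is a major triad built on D.
root → D
3rd (major 3rd) → F♯
5th (perfect 5th) → A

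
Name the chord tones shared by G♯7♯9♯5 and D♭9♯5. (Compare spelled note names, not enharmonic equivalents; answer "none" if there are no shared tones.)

none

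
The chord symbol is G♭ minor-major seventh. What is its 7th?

F

Root of G♭ minor-major seventh = G-flat. The 7th is a major 7th: G-flat up a major 7th → F.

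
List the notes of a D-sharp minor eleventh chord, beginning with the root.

D-sharp minor eleventh: minor eleventh on D#.
root → D#
3rd (minor 3rd) → F#
5th (perfect 5th) → A#
7th (minor 7th) → C#
9th (major 9th) → E#
11th (perfect 11th) → G#

D#, F#, A#, C#, E#, G#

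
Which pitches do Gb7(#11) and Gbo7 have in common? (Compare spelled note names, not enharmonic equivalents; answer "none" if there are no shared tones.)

Gb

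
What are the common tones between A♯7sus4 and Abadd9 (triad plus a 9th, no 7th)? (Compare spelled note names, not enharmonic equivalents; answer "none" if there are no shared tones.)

none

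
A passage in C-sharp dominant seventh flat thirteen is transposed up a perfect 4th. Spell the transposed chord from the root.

A perfect 4th up from C-sharp is F-sharp, so the new chord is F-sharp dominant seventh flat thirteen.
F-sharp — root
A-sharp — major 3rd
C-sharp — perfect 5th
E — minor 7th
D — minor 13th

F-sharp A-sharp C-sharp E D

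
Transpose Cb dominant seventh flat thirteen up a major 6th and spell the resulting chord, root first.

C-flat up a major 6th → A-flat. New chord: A-flat dominant seventh flat thirteen.
A-flat — root
C — major 3rd
E-flat — perfect 5th
G-flat — minor 7th
F-flat — minor 13th

A-flat, C, E-flat, G-flat, F-flat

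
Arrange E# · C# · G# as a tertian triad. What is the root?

C#

Stacking in thirds gives C# – E# – G#, so C# is the root — C# major triad.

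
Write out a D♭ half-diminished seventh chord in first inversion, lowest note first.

Fb Abb Cb Db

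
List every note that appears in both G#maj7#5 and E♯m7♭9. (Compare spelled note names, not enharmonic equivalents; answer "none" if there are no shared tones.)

G#maj7#5: G# B# D## F##
E♯m7♭9: E# G# B# D# F#
Common to both → G#, B#.

G# – B#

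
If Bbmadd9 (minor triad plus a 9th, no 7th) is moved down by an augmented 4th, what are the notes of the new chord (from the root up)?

B♭ down an augmented 4th → F♭. New chord: F♭ minor added-ninth.
- root: F♭
- minor 3rd: A𝄫
- perfect 5th: C♭
- major 9th: G♭

F♭ – A𝄫 – C♭ – G♭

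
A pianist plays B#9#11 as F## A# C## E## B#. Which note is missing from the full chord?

D##

The full B#9#11 chord is B#, D##, F##, A#, C##, E##.
Comparing with the voicing, the major 3rd (3rd) — D## — is absent.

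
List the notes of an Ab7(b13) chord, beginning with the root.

Root Ab, quality dominant seventh flat thirteen:
Root: Ab
Major 3rd (3rd): C
Perfect 5th (5th): Eb
Minor 7th (7th): Gb
Minor 13th (13th): Fb

Ab C Eb Gb Fb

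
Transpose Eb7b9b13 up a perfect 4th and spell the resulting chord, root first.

Ab C Eb Gb Bbb Fb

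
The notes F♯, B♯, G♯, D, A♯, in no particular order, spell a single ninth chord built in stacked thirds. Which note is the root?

G♯

Stacking in thirds gives G♯ – B♯ – D – F♯ – A♯, so G♯ is the root — G♯ dominant ninth flat five.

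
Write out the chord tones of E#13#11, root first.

E♯ G𝄪 B♯ D♯ F𝄪 A𝄪 C𝄪

E#13#11 is a dominant thirteenth sharp eleven built on E♯.
E♯ — root
G𝄪 — major 3rd
B♯ — perfect 5th
D♯ — minor 7th
F𝄪 — major 9th
A𝄪 — augmented 11th
C𝄪 — major 13th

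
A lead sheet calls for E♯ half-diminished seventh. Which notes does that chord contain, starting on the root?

E#  G#  B  D#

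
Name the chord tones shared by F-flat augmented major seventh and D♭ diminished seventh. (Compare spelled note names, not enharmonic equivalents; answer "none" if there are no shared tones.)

F-flat

F-flat augmented major seventh = F-flat, A-flat, C, E-flat.
D♭ diminished seventh = D-flat, F-flat, A-double-flat, C-double-flat.
Shared: F-flat.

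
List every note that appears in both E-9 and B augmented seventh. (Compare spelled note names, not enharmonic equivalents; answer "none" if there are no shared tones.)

E-9: E G B D F#
B augmented seventh: B D# F## A
Common to both → B.

B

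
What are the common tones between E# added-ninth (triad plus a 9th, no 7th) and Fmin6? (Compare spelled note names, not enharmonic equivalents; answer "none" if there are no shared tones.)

none

E# added-ninth = E#, G##, B#, F##.
Fmin6 = F, Ab, C, D.
Shared: none.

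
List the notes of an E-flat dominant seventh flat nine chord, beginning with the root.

E-flat  G  B-flat  D-flat  F-flat

E-flat dominant seventh flat nine is a dominant seventh flat nine built on E-flat.
root → E-flat
3rd (major 3rd) → G
5th (perfect 5th) → B-flat
7th (minor 7th) → D-flat
9th (minor 9th) → F-flat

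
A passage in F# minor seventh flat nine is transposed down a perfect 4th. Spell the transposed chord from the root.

A perfect 4th down from F♯ is C♯, so the new chord is C♯ minor seventh flat nine.
C♯ — root
E — minor 3rd
G♯ — perfect 5th
B — minor 7th
D — minor 9th

C♯ E G♯ B D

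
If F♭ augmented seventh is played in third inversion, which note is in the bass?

F♭ augmented seventh in root position is F-flat–A-flat–C–E-double-flat.
Third inversion places the seventh in the bass, which is E-double-flat.

E-double-flat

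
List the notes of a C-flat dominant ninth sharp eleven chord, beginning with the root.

C-flat dominant ninth sharp eleven: dominant ninth sharp eleven on C-flat.
- root: C-flat
- major 3rd: E-flat
- perfect 5th: G-flat
- minor 7th: B-double-flat
- major 9th: D-flat
- augmented 11th: F

C-flat, E-flat, G-flat, B-double-flat, D-flat, F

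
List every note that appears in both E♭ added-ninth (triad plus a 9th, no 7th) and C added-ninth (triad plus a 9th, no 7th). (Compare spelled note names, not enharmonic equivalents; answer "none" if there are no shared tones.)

G

E♭ added-ninth: E-flat G B-flat F
C added-ninth: C E G D
Common to both → G.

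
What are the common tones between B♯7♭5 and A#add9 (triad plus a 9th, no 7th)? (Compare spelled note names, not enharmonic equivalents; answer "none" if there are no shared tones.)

B♯7♭5: B♯ D𝄪 F♯ A♯
A#add9: A♯ C𝄪 E♯ B♯
Common to both → B♯, A♯.

B♯, A♯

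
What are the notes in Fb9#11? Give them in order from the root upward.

Fb Ab Cb Ebb Gb Bb

Fb9#11: dominant ninth sharp eleven on Fb.
root → Fb
3rd (major 3rd) → Ab
5th (perfect 5th) → Cb
7th (minor 7th) → Ebb
9th (major 9th) → Gb
11th (augmented 11th) → Bb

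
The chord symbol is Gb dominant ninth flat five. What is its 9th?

A♭

Gb dominant ninth flat five is built on G♭; its 9th is a major 9th above the root.
A second above G uses the letter A, and the major 9th above G♭ is A♭.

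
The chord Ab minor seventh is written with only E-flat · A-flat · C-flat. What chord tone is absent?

The full Ab minor seventh chord is A-flat, C-flat, E-flat, G-flat.
Comparing with the voicing, the minor 7th (7th) — G-flat — is absent.

G-flat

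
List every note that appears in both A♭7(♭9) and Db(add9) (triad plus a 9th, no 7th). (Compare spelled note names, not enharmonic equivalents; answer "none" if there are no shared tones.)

A♭7(♭9) = A♭, C, E♭, G♭, B𝄫.
Db(add9) = D♭, F, A♭, E♭.
Shared: A♭, E♭.

A♭ E♭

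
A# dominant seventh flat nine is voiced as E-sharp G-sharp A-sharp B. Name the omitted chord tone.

C-double-sharp

A# dominant seventh flat nine = A-sharp, C-double-sharp, E-sharp, G-sharp, B. The voicing lacks the 3rd (major 3rd), C-double-sharp.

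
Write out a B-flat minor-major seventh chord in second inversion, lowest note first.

F  A  Bb  Db

B-flat minor-major seventh = Bb–Db–F–A; second inversion → fifth (F) lowest.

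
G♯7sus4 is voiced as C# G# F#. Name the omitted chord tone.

D#

G♯7sus4 = G#, C#, D#, F#. The voicing lacks the 5th (perfect 5th), D#.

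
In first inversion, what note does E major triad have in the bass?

G#

E major triad in root position is E–G#–B.
First inversion places the third in the bass, which is G#.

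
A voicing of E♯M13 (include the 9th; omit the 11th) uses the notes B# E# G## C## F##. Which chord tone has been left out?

E♯M13 = E#, G##, B#, D##, F##, C##. The voicing lacks the 7th (major 7th), D##.

D##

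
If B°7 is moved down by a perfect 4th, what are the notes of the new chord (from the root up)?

F♯ – A – C – E♭

A perfect 4th down from B is F♯, so the new chord is F♯ diminished seventh.
Root: F♯
Minor 3rd (3rd): A
Diminished 5th (5th): C
Diminished 7th (7th): E♭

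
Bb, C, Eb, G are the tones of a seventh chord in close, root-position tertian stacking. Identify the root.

Stacking in thirds gives C – Eb – G – Bb, so C is the root — C minor seventh.

C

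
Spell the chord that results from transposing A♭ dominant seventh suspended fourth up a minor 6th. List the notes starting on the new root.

F-flat  B-double-flat  C-flat  E-double-flat

A-flat up a minor 6th → F-flat. New chord: F-flat dominant seventh suspended fourth.
root → F-flat
4th (perfect 4th) → B-double-flat
5th (perfect 5th) → C-flat
7th (minor 7th) → E-double-flat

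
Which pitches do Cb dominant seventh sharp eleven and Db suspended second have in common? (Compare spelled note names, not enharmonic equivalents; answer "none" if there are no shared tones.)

Eb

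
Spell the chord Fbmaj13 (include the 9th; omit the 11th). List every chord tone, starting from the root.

Fb – Ab – Cb – Eb – Gb – Db

Fbmaj13: major thirteenth on Fb.
Root: Fb
Major 3rd (3rd): Ab
Perfect 5th (5th): Cb
Major 7th (7th): Eb
Major 9th (9th): Gb
Major 13th (13th): Db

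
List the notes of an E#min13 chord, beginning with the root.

E#, G#, B#, D#, F##, A#, C##

Root E#, quality minor thirteenth:
E# — root
G# — minor 3rd
B# — perfect 5th
D# — minor 7th
F## — major 9th
A# — perfect 11th
C## — major 13th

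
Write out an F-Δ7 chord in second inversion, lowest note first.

F-Δ7 = F–A♭–C–E; second inversion → fifth (C) lowest.

C E F A♭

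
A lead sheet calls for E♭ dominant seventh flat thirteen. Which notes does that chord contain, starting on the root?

Eb, G, Bb, Db, Cb

E♭ dominant seventh flat thirteen is a dominant seventh flat thirteen built on Eb.
Root: Eb
Major 3rd (3rd): G
Perfect 5th (5th): Bb
Minor 7th (7th): Db
Minor 13th (13th): Cb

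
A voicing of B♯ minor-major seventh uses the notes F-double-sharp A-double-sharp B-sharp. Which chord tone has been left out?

B♯ minor-major seventh = B-sharp, D-sharp, F-double-sharp, A-double-sharp. The voicing lacks the 3rd (minor 3rd), D-sharp.

D-sharp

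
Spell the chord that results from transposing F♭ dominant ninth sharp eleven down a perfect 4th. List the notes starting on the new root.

A perfect 4th down from F-flat is C-flat, so the new chord is C-flat dominant ninth sharp eleven.
root → C-flat
3rd (major 3rd) → E-flat
5th (perfect 5th) → G-flat
7th (minor 7th) → B-double-flat
9th (major 9th) → D-flat
11th (augmented 11th) → F

C-flat, E-flat, G-flat, B-double-flat, D-flat, F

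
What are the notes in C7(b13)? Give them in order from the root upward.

C, E, G, B♭, A♭

Root C, quality dominant seventh flat thirteen:
- root: C
- major 3rd: E
- perfect 5th: G
- minor 7th: B♭
- minor 13th: A♭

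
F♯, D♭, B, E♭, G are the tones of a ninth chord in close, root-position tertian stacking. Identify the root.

Stacking in thirds gives E♭ – G – B – D♭ – F♯, so E♭ is the root — E♭ dominant seventh sharp nine sharp five.

E♭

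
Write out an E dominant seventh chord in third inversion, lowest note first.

D  E  G#  B

In root position, E dominant seventh is E–G#–B–D.
Third inversion puts the seventh (D) in the bass.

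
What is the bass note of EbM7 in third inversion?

EbM7 = Eb–G–Bb–D. Third inversion → seventh in the bass = D.

D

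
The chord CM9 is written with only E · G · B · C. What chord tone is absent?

The full CM9 chord is C, E, G, B, D.
Comparing with the voicing, the major 9th (9th) — D — is absent.

D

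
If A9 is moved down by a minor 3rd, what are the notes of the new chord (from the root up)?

F#, A#, C#, E, G#

A down a minor 3rd → F#. New chord: F# dominant ninth.
root → F#
3rd (major 3rd) → A#
5th (perfect 5th) → C#
7th (minor 7th) → E
9th (major 9th) → G#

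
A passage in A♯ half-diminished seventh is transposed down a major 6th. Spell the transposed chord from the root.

C# – E – G – B

A major 6th down from A# is C#, so the new chord is C# half-diminished seventh.
Root: C#
Minor 3rd (3rd): E
Diminished 5th (5th): G
Minor 7th (7th): B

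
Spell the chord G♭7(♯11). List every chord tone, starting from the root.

Root Gb, quality dominant seventh sharp eleven:
root → Gb
3rd (major 3rd) → Bb
5th (perfect 5th) → Db
7th (minor 7th) → Fb
11th (augmented 11th) → C

Gb  Bb  Db  Fb  C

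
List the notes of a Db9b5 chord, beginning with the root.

D♭ F A𝄫 C♭ E♭

Db9b5: dominant ninth flat five on D♭.
- root: D♭
- major 3rd: F
- diminished 5th: A𝄫
- minor 7th: C♭
- major 9th: E♭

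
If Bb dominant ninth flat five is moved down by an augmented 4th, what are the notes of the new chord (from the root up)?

F-flat A-flat C-double-flat E-double-flat G-flat

Transposed root: B-flat → F-flat (augmented 4th down). So we spell F-flat dominant ninth flat five:
Root: F-flat
Major 3rd (3rd): A-flat
Diminished 5th (5th): C-double-flat
Minor 7th (7th): E-double-flat
Major 9th (9th): G-flat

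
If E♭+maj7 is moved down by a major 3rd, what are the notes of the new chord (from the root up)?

Eb down a major 3rd → Cb. New chord: Cb augmented major seventh.
Cb — root
Eb — major 3rd
G — augmented 5th
Bb — major 7th

Cb  Eb  G  Bb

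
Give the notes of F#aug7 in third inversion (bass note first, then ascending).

In root position, F#aug7 is F♯–A♯–C𝄪–E.
Third inversion puts the seventh (E) in the bass.

E  F♯  A♯  C𝄪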